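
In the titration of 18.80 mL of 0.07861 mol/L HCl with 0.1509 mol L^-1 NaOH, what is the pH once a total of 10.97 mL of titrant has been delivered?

11.78

n(acid) = 0.07861 x 0.01880 = 0.001478 mol; n(NaOH) added = 0.1509 x 0.01097 = 0.001655 mol.
Base is in excess by 0.001655 - 0.001478 = 0.0001775 mol in a total volume of 0.02977 L.
[OH^-] = 0.0001775/0.02977 = 0.005963 M, so pOH = 2.22 and pH = 14.00 - 2.22 = 11.78.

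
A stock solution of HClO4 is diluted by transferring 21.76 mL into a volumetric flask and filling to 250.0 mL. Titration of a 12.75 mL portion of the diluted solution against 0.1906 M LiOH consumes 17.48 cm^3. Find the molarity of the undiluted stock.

n(LiOH) = 0.1906 x 0.01748 = 0.003332 mol.
n(HClO4) in the aliquot = 0.003332 mol.
[diluted HClO4] = 0.003332 / 0.01275 = 0.2613 M.
Dilution factor = 250.0/21.76 = 11.49, so [stock] = 0.2613 x 11.49 = 3.00 M.

3.00 M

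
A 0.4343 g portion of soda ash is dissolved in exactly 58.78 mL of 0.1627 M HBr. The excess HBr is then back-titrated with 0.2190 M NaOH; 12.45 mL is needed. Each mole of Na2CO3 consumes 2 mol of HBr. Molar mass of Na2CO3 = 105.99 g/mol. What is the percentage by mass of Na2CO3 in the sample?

Total n(HBr) added = 0.1627 x 0.05878 = 0.009564 mol.
n(NaOH) used = 0.2190 x 0.01245 = 0.002727 mol, which equals the excess n(HBr).
So n(HBr) consumed by the sample = 0.009564 - 0.002727 = 0.006837 mol.
n(Na2CO3) = 0.006837 / 2 = 0.003418 mol.
mass Na2CO3 = 0.003418 x 105.99 = 0.3623 g, so %Na2CO3 = 0.3623/0.4343 x 100 = 83.4%.

83.4%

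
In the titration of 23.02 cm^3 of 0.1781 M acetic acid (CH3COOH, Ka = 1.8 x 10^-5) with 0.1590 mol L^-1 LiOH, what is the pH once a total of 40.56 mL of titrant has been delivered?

n(acid) = 0.1781 x 0.02302 = 0.004100 mol; n(LiOH) added = 0.1590 x 0.04056 = 0.006449 mol.
Base is in excess by 0.006449 - 0.004100 = 0.002349 mol in a total volume of 0.06358 L.
[OH^-] = 0.002349/0.06358 = 0.03695 M, so pOH = 1.43 and pH = 14.00 - 1.43 = 12.57.

12.57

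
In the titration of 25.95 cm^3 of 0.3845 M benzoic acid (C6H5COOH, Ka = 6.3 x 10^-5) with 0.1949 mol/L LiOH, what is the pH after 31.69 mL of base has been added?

4.41

Initial n(C6H5COOH) = 0.3845 x 0.02595 = 0.009978 mol.
n(LiOH) added = 0.1949 x 0.03169 = 0.006176 mol, converting that many moles of C6H5COOH to C6H5COO-.
Remaining n(C6H5COOH) = 0.003801 mol; n(C6H5COO-) = 0.006176 mol.
By Henderson-Hasselbalch, pH = pKa + log([A^-]/[HA]) = 4.20 + log(0.006176/0.003801) = 4.20 + (+0.21) = 4.41.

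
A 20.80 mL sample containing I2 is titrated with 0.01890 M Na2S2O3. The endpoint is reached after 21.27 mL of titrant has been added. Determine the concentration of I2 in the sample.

0.00966 M

n(Na2S2O3) = 0.01890 x 0.02127 = 0.0004020 mol.
From the balanced equation, 2 mol Na2S2O3 reacts with 1 mol I2, so n(I2) = 0.0004020 x 1/2 = 0.0002010 mol.
[I2] = 0.0002010 / 0.02080 L = 0.00966 M.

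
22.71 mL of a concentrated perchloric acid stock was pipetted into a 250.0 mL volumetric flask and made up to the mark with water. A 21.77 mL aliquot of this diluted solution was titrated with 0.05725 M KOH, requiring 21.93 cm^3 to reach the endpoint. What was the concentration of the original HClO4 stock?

0.635 M

n(KOH) = 0.05725 x 0.02193 = 0.001255 mol.
n(HClO4) in the aliquot = 0.001255 mol.
[diluted HClO4] = 0.001255 / 0.02177 = 0.05767 M.
Dilution factor = 250.0/22.71 = 11.01, so [stock] = 0.05767 x 11.01 = 0.635 M.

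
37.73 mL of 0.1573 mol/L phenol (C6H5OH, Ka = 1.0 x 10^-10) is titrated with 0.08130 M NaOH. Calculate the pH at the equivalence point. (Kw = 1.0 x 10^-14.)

11.36

n(C6H5OH) = 0.1573 x 0.03773 = 0.005935 mol; V(NaOH) at equivalence = 0.005935/0.08130 = 0.07300 L.
At equivalence all the acid is converted to C6H5O-; total volume = 0.03773 + 0.07300 = 0.1107 L, so [C6H5O-] = 0.005935/0.1107 = 0.05360 M.
Kb = Kw/Ka = 1.0e-14 / 1.0 x 10^-10 = 0.000100.
[OH^-] = sqrt(Kb x [C6H5O-]) = sqrt(0.000100 x 0.05360) = 0.00232 M.
pOH = 2.64, so pH = 14.00 - 2.64 = 11.36.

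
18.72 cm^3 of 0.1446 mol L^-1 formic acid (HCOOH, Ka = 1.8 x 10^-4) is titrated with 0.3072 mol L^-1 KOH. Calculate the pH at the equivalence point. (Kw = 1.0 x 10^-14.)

8.37

n(HCOOH) = 0.1446 x 0.01872 = 0.002707 mol; V(KOH) at equivalence = 0.002707/0.3072 = 0.008812 L.
At equivalence all the acid is converted to HCOO-; total volume = 0.01872 + 0.008812 = 0.02753 L, so [HCOO-] = 0.002707/0.02753 = 0.09832 M.
Kb = Kw/Ka = 1.0e-14 / 1.8 x 10^-4 = 5.56e-11.
[OH^-] = sqrt(Kb x [HCOO-]) = sqrt(5.56e-11 x 0.09832) = 2.34e-6 M.
pOH = 5.63, so pH = 14.00 - 5.63 = 8.37.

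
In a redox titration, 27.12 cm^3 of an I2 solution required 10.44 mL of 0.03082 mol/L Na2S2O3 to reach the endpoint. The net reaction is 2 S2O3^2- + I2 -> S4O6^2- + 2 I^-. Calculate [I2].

0.00593 M

n(Na2S2O3) = 0.03082 x 0.01044 = 0.0003218 mol.
From the balanced equation, 2 mol Na2S2O3 reacts with 1 mol I2, so n(I2) = 0.0003218 x 1/2 = 0.0001609 mol.
[I2] = 0.0001609 / 0.02712 L = 0.00593 M.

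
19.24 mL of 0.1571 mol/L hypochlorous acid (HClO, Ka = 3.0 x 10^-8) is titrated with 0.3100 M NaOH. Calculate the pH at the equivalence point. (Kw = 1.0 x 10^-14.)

10.27

n(HClO) = 0.1571 x 0.01924 = 0.003023 mol; V(NaOH) at equivalence = 0.003023/0.3100 = 0.009750 L.
At equivalence all the acid is converted to ClO-; total volume = 0.01924 + 0.009750 = 0.02899 L, so [ClO-] = 0.003023/0.02899 = 0.1043 M.
Kb = Kw/Ka = 1.0e-14 / 3.0 x 10^-8 = 3.33e-7.
[OH^-] = sqrt(Kb x [ClO-]) = sqrt(3.33e-7 x 0.1043) = 0.000186 M.
pOH = 3.73, so pH = 14.00 - 3.73 = 10.27.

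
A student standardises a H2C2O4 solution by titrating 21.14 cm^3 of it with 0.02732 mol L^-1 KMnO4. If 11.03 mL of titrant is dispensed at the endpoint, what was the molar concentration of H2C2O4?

0.0356 M

n(KMnO4) = 0.02732 x 0.01103 = 0.0003013 mol.
From the balanced equation, 2 mol KMnO4 reacts with 5 mol H2C2O4, so n(H2C2O4) = 0.0003013 x 5/2 = 0.0007533 mol.
[H2C2O4] = 0.0007533 / 0.02114 L = 0.0356 M.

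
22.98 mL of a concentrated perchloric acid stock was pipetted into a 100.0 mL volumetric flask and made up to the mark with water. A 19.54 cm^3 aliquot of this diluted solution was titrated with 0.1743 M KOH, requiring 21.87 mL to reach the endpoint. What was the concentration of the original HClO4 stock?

n(KOH) = 0.1743 x 0.02187 = 0.003812 mol.
n(HClO4) in the aliquot = 0.003812 mol.
[diluted HClO4] = 0.003812 / 0.01954 = 0.1951 M.
Dilution factor = 100.0/22.98 = 4.352, so [stock] = 0.1951 x 4.352 = 0.849 M.

0.849 M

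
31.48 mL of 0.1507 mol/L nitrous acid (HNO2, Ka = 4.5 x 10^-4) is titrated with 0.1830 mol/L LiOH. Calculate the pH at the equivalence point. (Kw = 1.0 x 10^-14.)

n(HNO2) = 0.1507 x 0.03148 = 0.004744 mol; V(LiOH) at equivalence = 0.004744/0.1830 = 0.02592 L.
At equivalence all the acid is converted to NO2-; total volume = 0.03148 + 0.02592 = 0.05740 L, so [NO2-] = 0.004744/0.05740 = 0.08264 M.
Kb = Kw/Ka = 1.0e-14 / 4.5 x 10^-4 = 2.22e-11.
[OH^-] = sqrt(Kb x [NO2-]) = sqrt(2.22e-11 x 0.08264) = 1.36e-6 M.
pOH = 5.87, so pH = 14.00 - 5.87 = 8.13.

8.13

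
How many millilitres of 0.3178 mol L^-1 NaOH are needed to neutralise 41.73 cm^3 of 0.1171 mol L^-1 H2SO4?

30.8 mL

n(H2SO4) = 0.1171 mol/L x 0.04173 L = 0.004887 mol.
The neutralisation is 1 H2SO4 : 2 NaOH, so n(NaOH) = 0.004887 x 2/1 = 0.009773 mol.
V(NaOH) = 0.009773 / 0.3178 = 0.03075 L = 30.8 mL.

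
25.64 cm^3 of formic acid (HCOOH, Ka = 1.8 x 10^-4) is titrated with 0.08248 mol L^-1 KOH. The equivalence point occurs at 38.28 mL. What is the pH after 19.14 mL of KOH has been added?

3.74

19.14 mL is exactly half the equivalence volume (38.28/2), i.e. the half-equivalence point.
There, n(HA) = n(A^-), so pH = pKa = -log(1.8 x 10^-4) = 3.74.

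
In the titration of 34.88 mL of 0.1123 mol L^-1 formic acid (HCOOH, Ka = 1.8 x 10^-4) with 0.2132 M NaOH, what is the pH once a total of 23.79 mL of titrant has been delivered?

12.29

n(acid) = 0.1123 x 0.03488 = 0.003917 mol; n(NaOH) added = 0.2132 x 0.02379 = 0.005072 mol.
Base is in excess by 0.005072 - 0.003917 = 0.001155 mol in a total volume of 0.05867 L.
[OH^-] = 0.001155/0.05867 = 0.01969 M, so pOH = 1.71 and pH = 14.00 - 1.71 = 12.29.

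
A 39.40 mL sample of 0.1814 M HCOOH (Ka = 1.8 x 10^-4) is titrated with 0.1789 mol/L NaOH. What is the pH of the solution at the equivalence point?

n(HCOOH) = 0.1814 x 0.03940 = 0.007147 mol; V(NaOH) at equivalence = 0.007147/0.1789 = 0.03995 L.
At equivalence all the acid is converted to HCOO-; total volume = 0.03940 + 0.03995 = 0.07935 L, so [HCOO-] = 0.007147/0.07935 = 0.09007 M.
Kb = Kw/Ka = 1.0e-14 / 1.8 x 10^-4 = 5.56e-11.
[OH^-] = sqrt(Kb x [HCOO-]) = sqrt(5.56e-11 x 0.09007) = 2.24e-6 M.
pOH = 5.65, so pH = 14.00 - 5.65 = 8.35.

8.35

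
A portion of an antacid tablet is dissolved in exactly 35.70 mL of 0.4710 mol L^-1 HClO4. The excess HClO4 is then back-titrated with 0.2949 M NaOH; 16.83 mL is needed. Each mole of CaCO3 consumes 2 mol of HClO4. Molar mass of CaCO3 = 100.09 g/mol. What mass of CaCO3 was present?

0.593 g

Total n(HClO4) added = 0.4710 x 0.03570 = 0.01681 mol.
n(NaOH) used = 0.2949 x 0.01683 = 0.004963 mol, which equals the excess n(HClO4).
So n(HClO4) consumed by the sample = 0.01681 - 0.004963 = 0.01185 mol.
n(CaCO3) = 0.01185 / 2 = 0.005926 mol.
mass = 0.005926 mol x 100.09 g/mol = 0.593 g.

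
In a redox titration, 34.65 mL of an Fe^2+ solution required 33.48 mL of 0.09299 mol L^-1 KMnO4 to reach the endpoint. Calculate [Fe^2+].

n(KMnO4) = 0.09299 x 0.03348 = 0.003113 mol.
From the balanced equation, 1 mol KMnO4 reacts with 5 mol Fe^2+, so n(Fe^2+) = 0.003113 x 5/1 = 0.01557 mol.
[Fe^2+] = 0.01557 / 0.03465 L = 0.449 M.

0.449 M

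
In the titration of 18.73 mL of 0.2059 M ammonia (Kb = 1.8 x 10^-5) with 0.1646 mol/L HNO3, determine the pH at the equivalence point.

n(NH3) = 0.2059 x 0.01873 = 0.003857 mol; V(HNO3) at equivalence = 0.003857/0.1646 = 0.02343 L.
At equivalence the base is fully converted to NH4+; total volume = 0.04216 L, so [NH4+] = 0.003857/0.04216 = 0.09147 M.
Ka(NH4+) = Kw/Kb = 1.0e-14 / 1.8 x 10^-5 = 5.56e-10.
[H^+] = sqrt(Ka x [NH4+]) = sqrt(5.56e-10 x 0.09147) = 7.13e-6 M.
pH = -log(7.13e-6) = 5.15.

5.15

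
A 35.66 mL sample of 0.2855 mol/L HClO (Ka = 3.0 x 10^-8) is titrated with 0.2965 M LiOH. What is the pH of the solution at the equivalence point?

n(HClO) = 0.2855 x 0.03566 = 0.01018 mol; V(LiOH) at equivalence = 0.01018/0.2965 = 0.03434 L.
At equivalence all the acid is converted to ClO-; total volume = 0.03566 + 0.03434 = 0.07000 L, so [ClO-] = 0.01018/0.07000 = 0.1454 M.
Kb = Kw/Ka = 1.0e-14 / 3.0 x 10^-8 = 3.33e-7.
[OH^-] = sqrt(Kb x [ClO-]) = sqrt(3.33e-7 x 0.1454) = 0.000220 M.
pOH = 3.66, so pH = 14.00 - 3.66 = 10.34.

10.34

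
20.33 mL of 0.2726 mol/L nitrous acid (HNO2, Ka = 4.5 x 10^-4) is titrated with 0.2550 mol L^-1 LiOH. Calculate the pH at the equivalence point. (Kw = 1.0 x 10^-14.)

n(HNO2) = 0.2726 x 0.02033 = 0.005542 mol; V(LiOH) at equivalence = 0.005542/0.2550 = 0.02173 L.
At equivalence all the acid is converted to NO2-; total volume = 0.02033 + 0.02173 = 0.04206 L, so [NO2-] = 0.005542/0.04206 = 0.1318 M.
Kb = Kw/Ka = 1.0e-14 / 4.5 x 10^-4 = 2.22e-11.
[OH^-] = sqrt(Kb x [NO2-]) = sqrt(2.22e-11 x 0.1318) = 1.71e-6 M.
pOH = 5.77, so pH = 14.00 - 5.77 = 8.23.

8.23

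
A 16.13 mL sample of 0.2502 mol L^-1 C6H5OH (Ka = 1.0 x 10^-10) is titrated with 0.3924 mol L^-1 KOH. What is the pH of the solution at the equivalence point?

11.59

n(C6H5OH) = 0.2502 x 0.01613 = 0.004036 mol; V(KOH) at equivalence = 0.004036/0.3924 = 0.01028 L.
At equivalence all the acid is converted to C6H5O-; total volume = 0.01613 + 0.01028 = 0.02641 L, so [C6H5O-] = 0.004036/0.02641 = 0.1528 M.
Kb = Kw/Ka = 1.0e-14 / 1.0 x 10^-10 = 0.000100.
[OH^-] = sqrt(Kb x [C6H5O-]) = sqrt(0.000100 x 0.1528) = 0.00391 M.
pOH = 2.41, so pH = 14.00 - 2.41 = 11.59.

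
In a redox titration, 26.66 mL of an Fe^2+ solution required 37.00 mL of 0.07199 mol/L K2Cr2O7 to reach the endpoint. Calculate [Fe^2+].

0.599 M

n(K2Cr2O7) = 0.07199 x 0.03700 = 0.002664 mol.
From the balanced equation, 1 mol K2Cr2O7 reacts with 6 mol Fe^2+, so n(Fe^2+) = 0.002664 x 6/1 = 0.01598 mol.
[Fe^2+] = 0.01598 / 0.02666 L = 0.599 M.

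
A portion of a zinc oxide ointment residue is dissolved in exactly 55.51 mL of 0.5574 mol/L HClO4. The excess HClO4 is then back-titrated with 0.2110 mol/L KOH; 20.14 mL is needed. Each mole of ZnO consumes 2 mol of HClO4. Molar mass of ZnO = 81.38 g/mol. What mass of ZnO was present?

1.09 g

Total n(HClO4) added = 0.5574 x 0.05551 = 0.03094 mol.
n(KOH) used = 0.2110 x 0.02014 = 0.004250 mol, which equals the excess n(HClO4).
So n(HClO4) consumed by the sample = 0.03094 - 0.004250 = 0.02669 mol.
n(ZnO) = 0.02669 / 2 = 0.01335 mol.
mass = 0.01335 mol x 81.38 g/mol = 1.09 g.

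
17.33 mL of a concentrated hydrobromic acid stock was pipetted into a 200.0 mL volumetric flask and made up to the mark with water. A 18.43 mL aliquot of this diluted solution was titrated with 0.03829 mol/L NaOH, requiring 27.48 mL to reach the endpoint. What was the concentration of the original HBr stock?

n(NaOH) = 0.03829 x 0.02748 = 0.001052 mol.
n(HBr) in the aliquot = 0.001052 mol.
[diluted HBr] = 0.001052 / 0.01843 = 0.05709 M.
Dilution factor = 200.0/17.33 = 11.54, so [stock] = 0.05709 x 11.54 = 0.659 M.

0.659 M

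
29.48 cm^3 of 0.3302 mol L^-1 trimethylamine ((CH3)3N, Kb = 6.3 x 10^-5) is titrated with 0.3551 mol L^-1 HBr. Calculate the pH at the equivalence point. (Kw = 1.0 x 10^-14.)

n((CH3)3N) = 0.3302 x 0.02948 = 0.009734 mol; V(HBr) at equivalence = 0.009734/0.3551 = 0.02741 L.
At equivalence the base is fully converted to (CH3)3NH+; total volume = 0.05689 L, so [(CH3)3NH+] = 0.009734/0.05689 = 0.1711 M.
Ka((CH3)3NH+) = Kw/Kb = 1.0e-14 / 6.3 x 10^-5 = 1.59e-10.
[H^+] = sqrt(Ka x [(CH3)3NH+]) = sqrt(1.59e-10 x 0.1711) = 5.21e-6 M.
pH = -log(5.21e-6) = 5.28.

5.28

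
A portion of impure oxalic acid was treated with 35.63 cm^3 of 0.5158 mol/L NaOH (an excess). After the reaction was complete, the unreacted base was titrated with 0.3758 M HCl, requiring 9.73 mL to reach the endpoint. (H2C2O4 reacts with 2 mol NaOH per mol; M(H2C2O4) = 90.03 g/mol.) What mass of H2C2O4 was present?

0.663 g

Total n(NaOH) added = 0.5158 x 0.03563 = 0.01838 mol.
n(HCl) used = 0.3758 x 0.009730 = 0.003657 mol, which equals the excess n(NaOH).
So n(NaOH) consumed by the sample = 0.01838 - 0.003657 = 0.01472 mol.
n(H2C2O4) = 0.01472 / 2 = 0.007361 mol.
mass = 0.007361 mol x 90.03 g/mol = 0.663 g.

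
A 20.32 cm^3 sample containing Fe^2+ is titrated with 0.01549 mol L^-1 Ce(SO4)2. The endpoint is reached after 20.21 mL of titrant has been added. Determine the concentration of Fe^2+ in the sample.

n(Ce(SO4)2) = 0.01549 x 0.02021 = 0.0003131 mol.
From the balanced equation, 1 mol Ce(SO4)2 reacts with 1 mol Fe^2+, so n(Fe^2+) = 0.0003131 x 1/1 = 0.0003131 mol.
[Fe^2+] = 0.0003131 / 0.02032 L = 0.0154 M.

0.0154 M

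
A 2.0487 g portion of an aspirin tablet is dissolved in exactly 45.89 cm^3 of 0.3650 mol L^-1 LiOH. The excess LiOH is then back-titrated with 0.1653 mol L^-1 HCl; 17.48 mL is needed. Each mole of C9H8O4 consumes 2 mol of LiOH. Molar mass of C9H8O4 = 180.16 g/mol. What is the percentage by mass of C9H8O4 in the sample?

60.9%

Total n(LiOH) added = 0.3650 x 0.04589 = 0.01675 mol.
n(HCl) used = 0.1653 x 0.01748 = 0.002889 mol, which equals the excess n(LiOH).
So n(LiOH) consumed by the sample = 0.01675 - 0.002889 = 0.01386 mol.
n(C9H8O4) = 0.01386 / 2 = 0.006930 mol.
mass C9H8O4 = 0.006930 x 180.16 = 1.249 g, so %C9H8O4 = 1.249/2.0487 x 100 = 60.9%.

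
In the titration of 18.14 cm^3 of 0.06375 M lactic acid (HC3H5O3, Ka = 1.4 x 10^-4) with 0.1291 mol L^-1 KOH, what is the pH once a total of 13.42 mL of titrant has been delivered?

12.26

n(acid) = 0.06375 x 0.01814 = 0.001156 mol; n(KOH) added = 0.1291 x 0.01342 = 0.001733 mol.
Base is in excess by 0.001733 - 0.001156 = 0.0005761 mol in a total volume of 0.03156 L.
[OH^-] = 0.0005761/0.03156 = 0.01825 M, so pOH = 1.74 and pH = 14.00 - 1.74 = 12.26.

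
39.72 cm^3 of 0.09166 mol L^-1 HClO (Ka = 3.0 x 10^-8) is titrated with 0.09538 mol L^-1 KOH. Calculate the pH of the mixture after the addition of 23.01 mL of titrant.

7.70

Initial n(HClO) = 0.09166 x 0.03972 = 0.003641 mol.
n(KOH) added = 0.09538 x 0.02301 = 0.002195 mol, converting that many moles of HClO to ClO-.
Remaining n(HClO) = 0.001446 mol; n(ClO-) = 0.002195 mol.
By Henderson-Hasselbalch, pH = pKa + log([A^-]/[HA]) = 7.52 + log(0.002195/0.001446) = 7.52 + (+0.18) = 7.70.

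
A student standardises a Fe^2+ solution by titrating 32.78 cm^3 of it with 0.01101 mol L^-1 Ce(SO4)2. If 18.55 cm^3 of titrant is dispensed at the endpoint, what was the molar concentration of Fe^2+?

0.00623 M

n(Ce(SO4)2) = 0.01101 x 0.01855 = 0.0002042 mol.
From the balanced equation, 1 mol Ce(SO4)2 reacts with 1 mol Fe^2+, so n(Fe^2+) = 0.0002042 x 1/1 = 0.0002042 mol.
[Fe^2+] = 0.0002042 / 0.03278 L = 0.00623 M.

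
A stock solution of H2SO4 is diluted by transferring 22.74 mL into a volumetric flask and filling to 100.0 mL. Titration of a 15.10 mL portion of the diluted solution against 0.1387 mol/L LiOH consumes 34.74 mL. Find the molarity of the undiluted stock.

n(LiOH) = 0.1387 x 0.03474 = 0.004818 mol.
n(H2SO4) in the aliquot = 0.004818 x 1/2 = 0.002409 mol.
[diluted H2SO4] = 0.002409 / 0.01510 = 0.1596 M.
Dilution factor = 100.0/22.74 = 4.398, so [stock] = 0.1596 x 4.398 = 0.702 M.

0.702 M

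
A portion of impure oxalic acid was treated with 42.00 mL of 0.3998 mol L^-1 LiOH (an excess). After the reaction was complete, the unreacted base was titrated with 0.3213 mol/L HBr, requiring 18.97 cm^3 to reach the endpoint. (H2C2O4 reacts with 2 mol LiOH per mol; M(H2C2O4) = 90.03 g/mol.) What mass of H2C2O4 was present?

0.482 g

Total n(LiOH) added = 0.3998 x 0.04200 = 0.01679 mol.
n(HBr) used = 0.3213 x 0.01897 = 0.006095 mol, which equals the excess n(LiOH).
So n(LiOH) consumed by the sample = 0.01679 - 0.006095 = 0.01070 mol.
n(H2C2O4) = 0.01070 / 2 = 0.005348 mol.
mass = 0.005348 mol x 90.03 g/mol = 0.482 g.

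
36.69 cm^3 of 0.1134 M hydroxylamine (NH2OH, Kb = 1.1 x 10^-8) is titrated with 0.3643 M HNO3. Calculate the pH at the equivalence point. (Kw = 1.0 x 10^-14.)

3.55

n(NH2OH) = 0.1134 x 0.03669 = 0.004161 mol; V(HNO3) at equivalence = 0.004161/0.3643 = 0.01142 L.
At equivalence the base is fully converted to NH3OH+; total volume = 0.04811 L, so [NH3OH+] = 0.004161/0.04811 = 0.08648 M.
Ka(NH3OH+) = Kw/Kb = 1.0e-14 / 1.1 x 10^-8 = 9.09e-7.
[H^+] = sqrt(Ka x [NH3OH+]) = sqrt(9.09e-7 x 0.08648) = 0.000280 M.
pH = -log(0.000280) = 3.55.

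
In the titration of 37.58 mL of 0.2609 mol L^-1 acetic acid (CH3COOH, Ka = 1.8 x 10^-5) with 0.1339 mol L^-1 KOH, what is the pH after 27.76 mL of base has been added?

4.53

Initial n(CH3COOH) = 0.2609 x 0.03758 = 0.009805 mol.
n(KOH) added = 0.1339 x 0.02776 = 0.003717 mol, converting that many moles of CH3COOH to CH3COO-.
Remaining n(CH3COOH) = 0.006088 mol; n(CH3COO-) = 0.003717 mol.
By Henderson-Hasselbalch, pH = pKa + log([A^-]/[HA]) = 4.74 + log(0.003717/0.006088) = 4.74 + (-0.21) = 4.53.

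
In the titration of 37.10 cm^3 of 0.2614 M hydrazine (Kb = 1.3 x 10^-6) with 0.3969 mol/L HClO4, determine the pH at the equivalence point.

4.46

n(N2H4) = 0.2614 x 0.03710 = 0.009698 mol; V(HClO4) at equivalence = 0.009698/0.3969 = 0.02443 L.
At equivalence the base is fully converted to N2H5+; total volume = 0.06153 L, so [N2H5+] = 0.009698/0.06153 = 0.1576 M.
Ka(N2H5+) = Kw/Kb = 1.0e-14 / 1.3 x 10^-6 = 7.69e-9.
[H^+] = sqrt(Ka x [N2H5+]) = sqrt(7.69e-9 x 0.1576) = 3.48e-5 M.
pH = -log(3.48e-5) = 4.46.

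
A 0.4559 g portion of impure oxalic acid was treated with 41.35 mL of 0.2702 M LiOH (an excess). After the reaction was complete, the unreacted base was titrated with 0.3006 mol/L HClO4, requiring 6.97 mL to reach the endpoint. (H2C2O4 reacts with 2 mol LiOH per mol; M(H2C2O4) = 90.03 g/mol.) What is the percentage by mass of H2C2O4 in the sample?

Total n(LiOH) added = 0.2702 x 0.04135 = 0.01117 mol.
n(HClO4) used = 0.3006 x 0.006970 = 0.002095 mol, which equals the excess n(LiOH).
So n(LiOH) consumed by the sample = 0.01117 - 0.002095 = 0.009078 mol.
n(H2C2O4) = 0.009078 / 2 = 0.004539 mol.
mass H2C2O4 = 0.004539 x 90.03 = 0.4086 g, so %H2C2O4 = 0.4086/0.4559 x 100 = 89.6%.

89.6%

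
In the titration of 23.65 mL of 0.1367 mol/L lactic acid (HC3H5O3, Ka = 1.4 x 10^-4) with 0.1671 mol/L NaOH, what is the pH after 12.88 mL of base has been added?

4.15

Initial n(HC3H5O3) = 0.1367 x 0.02365 = 0.003233 mol.
n(NaOH) added = 0.1671 x 0.01288 = 0.002152 mol, converting that many moles of HC3H5O3 to C3H5O3-.
Remaining n(HC3H5O3) = 0.001081 mol; n(C3H5O3-) = 0.002152 mol.
By Henderson-Hasselbalch, pH = pKa + log([A^-]/[HA]) = 3.85 + log(0.002152/0.001081) = 3.85 + (+0.30) = 4.15.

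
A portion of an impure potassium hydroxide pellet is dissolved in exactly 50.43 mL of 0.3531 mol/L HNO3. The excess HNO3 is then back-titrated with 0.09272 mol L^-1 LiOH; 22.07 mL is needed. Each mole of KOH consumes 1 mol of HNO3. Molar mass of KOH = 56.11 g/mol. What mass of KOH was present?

Total n(HNO3) added = 0.3531 x 0.05043 = 0.01781 mol.
n(LiOH) used = 0.09272 x 0.02207 = 0.002046 mol, which equals the excess n(HNO3).
So n(HNO3) consumed by the sample = 0.01781 - 0.002046 = 0.01576 mol.
n(KOH) = 0.01576 / 1 = 0.01576 mol.
mass = 0.01576 mol x 56.11 g/mol = 0.884 g.

0.884 g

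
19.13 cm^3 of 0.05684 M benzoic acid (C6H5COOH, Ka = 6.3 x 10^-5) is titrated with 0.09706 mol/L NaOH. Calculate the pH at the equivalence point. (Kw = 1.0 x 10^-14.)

n(C6H5COOH) = 0.05684 x 0.01913 = 0.001087 mol; V(NaOH) at equivalence = 0.001087/0.09706 = 0.01120 L.
At equivalence all the acid is converted to C6H5COO-; total volume = 0.01913 + 0.01120 = 0.03033 L, so [C6H5COO-] = 0.001087/0.03033 = 0.03585 M.
Kb = Kw/Ka = 1.0e-14 / 6.3 x 10^-5 = 1.59e-10.
[OH^-] = sqrt(Kb x [C6H5COO-]) = sqrt(1.59e-10 x 0.03585) = 2.39e-6 M.
pOH = 5.62, so pH = 14.00 - 5.62 = 8.38.

8.38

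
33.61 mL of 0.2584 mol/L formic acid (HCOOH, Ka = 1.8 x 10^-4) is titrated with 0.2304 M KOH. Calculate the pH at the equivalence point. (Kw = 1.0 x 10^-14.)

8.42

n(HCOOH) = 0.2584 x 0.03361 = 0.008685 mol; V(KOH) at equivalence = 0.008685/0.2304 = 0.03769 L.
At equivalence all the acid is converted to HCOO-; total volume = 0.03361 + 0.03769 = 0.07130 L, so [HCOO-] = 0.008685/0.07130 = 0.1218 M.
Kb = Kw/Ka = 1.0e-14 / 1.8 x 10^-4 = 5.56e-11.
[OH^-] = sqrt(Kb x [HCOO-]) = sqrt(5.56e-11 x 0.1218) = 2.60e-6 M.
pOH = 5.58, so pH = 14.00 - 5.58 = 8.42.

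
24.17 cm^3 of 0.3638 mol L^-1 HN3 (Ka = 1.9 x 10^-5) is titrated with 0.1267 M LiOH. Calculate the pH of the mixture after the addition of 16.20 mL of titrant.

Initial n(HN3) = 0.3638 x 0.02417 = 0.008793 mol.
n(LiOH) added = 0.1267 x 0.01620 = 0.002053 mol, converting that many moles of HN3 to N3-.
Remaining n(HN3) = 0.006741 mol; n(N3-) = 0.002053 mol.
By Henderson-Hasselbalch, pH = pKa + log([A^-]/[HA]) = 4.72 + log(0.002053/0.006741) = 4.72 + (-0.52) = 4.20.

4.20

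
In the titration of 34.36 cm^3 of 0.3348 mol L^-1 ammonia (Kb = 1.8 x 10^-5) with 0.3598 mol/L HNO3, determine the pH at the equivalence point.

5.01

n(NH3) = 0.3348 x 0.03436 = 0.01150 mol; V(HNO3) at equivalence = 0.01150/0.3598 = 0.03197 L.
At equivalence the base is fully converted to NH4+; total volume = 0.06633 L, so [NH4+] = 0.01150/0.06633 = 0.1734 M.
Ka(NH4+) = Kw/Kb = 1.0e-14 / 1.8 x 10^-5 = 5.56e-10.
[H^+] = sqrt(Ka x [NH4+]) = sqrt(5.56e-10 x 0.1734) = 9.82e-6 M.
pH = -log(9.82e-6) = 5.01.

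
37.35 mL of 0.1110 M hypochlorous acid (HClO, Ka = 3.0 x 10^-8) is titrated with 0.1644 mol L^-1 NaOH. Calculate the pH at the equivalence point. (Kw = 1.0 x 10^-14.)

n(HClO) = 0.1110 x 0.03735 = 0.004146 mol; V(NaOH) at equivalence = 0.004146/0.1644 = 0.02522 L.
At equivalence all the acid is converted to ClO-; total volume = 0.03735 + 0.02522 = 0.06257 L, so [ClO-] = 0.004146/0.06257 = 0.06626 M.
Kb = Kw/Ka = 1.0e-14 / 3.0 x 10^-8 = 3.33e-7.
[OH^-] = sqrt(Kb x [ClO-]) = sqrt(3.33e-7 x 0.06626) = 0.000149 M.
pOH = 3.83, so pH = 14.00 - 3.83 = 10.17.

10.17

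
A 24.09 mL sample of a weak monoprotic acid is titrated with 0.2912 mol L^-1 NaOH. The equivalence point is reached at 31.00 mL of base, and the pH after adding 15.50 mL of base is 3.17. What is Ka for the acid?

15.50 mL is half of the equivalence volume, so this is the half-equivalence point where [HA] = [A^-].
At half-equivalence pH = pKa, so pKa = 3.17.
Ka = 10^(-3.17) = 6.8 x 10^-4.

6.8 x 10^-4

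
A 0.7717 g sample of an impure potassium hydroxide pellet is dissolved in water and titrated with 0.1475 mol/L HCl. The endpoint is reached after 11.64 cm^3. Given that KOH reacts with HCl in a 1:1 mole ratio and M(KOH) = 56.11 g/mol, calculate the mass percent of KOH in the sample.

n(HCl) = 0.1475 x 0.01164 = 0.001717 mol.
n(KOH) = 0.001717 / 1 = 0.001717 mol.
mass of KOH = 0.001717 x 56.11 = 0.09634 g.
% purity = 0.09634 / 0.7717 x 100 = 12.5%.

12.5%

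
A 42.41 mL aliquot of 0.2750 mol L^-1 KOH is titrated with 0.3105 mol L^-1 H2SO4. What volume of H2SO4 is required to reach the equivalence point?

n(KOH) = 0.2750 mol/L x 0.04241 L = 0.01166 mol.
The neutralisation is 2 KOH : 1 H2SO4, so n(H2SO4) = 0.01166 x 1/2 = 0.005831 mol.
V(H2SO4) = 0.005831 / 0.3105 = 0.01878 L = 18.8 mL.

18.8 mL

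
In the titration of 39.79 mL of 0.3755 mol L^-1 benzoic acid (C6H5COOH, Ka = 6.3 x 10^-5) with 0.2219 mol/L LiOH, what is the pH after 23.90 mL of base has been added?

Initial n(C6H5COOH) = 0.3755 x 0.03979 = 0.01494 mol.
n(LiOH) added = 0.2219 x 0.02390 = 0.005303 mol, converting that many moles of C6H5COOH to C6H5COO-.
Remaining n(C6H5COOH) = 0.009638 mol; n(C6H5COO-) = 0.005303 mol.
By Henderson-Hasselbalch, pH = pKa + log([A^-]/[HA]) = 4.20 + log(0.005303/0.009638) = 4.20 + (-0.26) = 3.94.

3.94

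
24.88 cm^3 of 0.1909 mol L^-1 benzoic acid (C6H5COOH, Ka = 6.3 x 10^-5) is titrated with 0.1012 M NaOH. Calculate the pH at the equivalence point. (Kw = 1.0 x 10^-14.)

8.51

n(C6H5COOH) = 0.1909 x 0.02488 = 0.004750 mol; V(NaOH) at equivalence = 0.004750/0.1012 = 0.04693 L.
At equivalence all the acid is converted to C6H5COO-; total volume = 0.02488 + 0.04693 = 0.07181 L, so [C6H5COO-] = 0.004750/0.07181 = 0.06614 M.
Kb = Kw/Ka = 1.0e-14 / 6.3 x 10^-5 = 1.59e-10.
[OH^-] = sqrt(Kb x [C6H5COO-]) = sqrt(1.59e-10 x 0.06614) = 3.24e-6 M.
pOH = 5.49, so pH = 14.00 - 5.49 = 8.51.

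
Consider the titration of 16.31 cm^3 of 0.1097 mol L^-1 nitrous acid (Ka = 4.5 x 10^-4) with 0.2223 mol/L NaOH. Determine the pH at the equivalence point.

n(HNO2) = 0.1097 x 0.01631 = 0.001789 mol; V(NaOH) at equivalence = 0.001789/0.2223 = 0.008049 L.
At equivalence all the acid is converted to NO2-; total volume = 0.01631 + 0.008049 = 0.02436 L, so [NO2-] = 0.001789/0.02436 = 0.07345 M.
Kb = Kw/Ka = 1.0e-14 / 4.5 x 10^-4 = 2.22e-11.
[OH^-] = sqrt(Kb x [NO2-]) = sqrt(2.22e-11 x 0.07345) = 1.28e-6 M.
pOH = 5.89, so pH = 14.00 - 5.89 = 8.11.

8.11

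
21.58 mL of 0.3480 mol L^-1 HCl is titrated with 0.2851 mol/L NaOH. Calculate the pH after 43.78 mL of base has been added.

12.88

n(acid) = 0.3480 x 0.02158 = 0.007510 mol; n(NaOH) added = 0.2851 x 0.04378 = 0.01248 mol.
Base is in excess by 0.01248 - 0.007510 = 0.004972 mol in a total volume of 0.06536 L.
[OH^-] = 0.004972/0.06536 = 0.07607 M, so pOH = 1.12 and pH = 14.00 - 1.12 = 12.88.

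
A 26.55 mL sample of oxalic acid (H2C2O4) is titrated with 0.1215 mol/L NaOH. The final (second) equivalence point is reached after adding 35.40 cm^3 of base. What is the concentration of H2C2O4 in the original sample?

n(NaOH) = 0.1215 x 0.03540 = 0.004301 mol.
At the final (second) equivalence point, 2 mol OH^- react per mol H2C2O4, so n(H2C2O4) = 0.004301 / 2 = 0.002151 mol.
[H2C2O4] = 0.002151 / 0.02655 L = 0.0810 M.

0.0810 M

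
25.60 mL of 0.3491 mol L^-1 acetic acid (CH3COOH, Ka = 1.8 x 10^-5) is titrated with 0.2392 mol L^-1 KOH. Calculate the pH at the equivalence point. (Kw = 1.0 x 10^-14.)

n(CH3COOH) = 0.3491 x 0.02560 = 0.008937 mol; V(KOH) at equivalence = 0.008937/0.2392 = 0.03736 L.
At equivalence all the acid is converted to CH3COO-; total volume = 0.02560 + 0.03736 = 0.06296 L, so [CH3COO-] = 0.008937/0.06296 = 0.1419 M.
Kb = Kw/Ka = 1.0e-14 / 1.8 x 10^-5 = 5.56e-10.
[OH^-] = sqrt(Kb x [CH3COO-]) = sqrt(5.56e-10 x 0.1419) = 8.88e-6 M.
pOH = 5.05, so pH = 14.00 - 5.05 = 8.95.

8.95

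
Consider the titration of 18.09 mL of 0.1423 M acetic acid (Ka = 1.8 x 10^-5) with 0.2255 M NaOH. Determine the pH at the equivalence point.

n(CH3COOH) = 0.1423 x 0.01809 = 0.002574 mol; V(NaOH) at equivalence = 0.002574/0.2255 = 0.01142 L.
At equivalence all the acid is converted to CH3COO-; total volume = 0.01809 + 0.01142 = 0.02951 L, so [CH3COO-] = 0.002574/0.02951 = 0.08724 M.
Kb = Kw/Ka = 1.0e-14 / 1.8 x 10^-5 = 5.56e-10.
[OH^-] = sqrt(Kb x [CH3COO-]) = sqrt(5.56e-10 x 0.08724) = 6.96e-6 M.
pOH = 5.16, so pH = 14.00 - 5.16 = 8.84.

8.84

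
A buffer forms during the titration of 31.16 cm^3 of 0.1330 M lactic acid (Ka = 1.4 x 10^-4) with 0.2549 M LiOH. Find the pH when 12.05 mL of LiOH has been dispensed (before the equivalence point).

Initial n(HC3H5O3) = 0.1330 x 0.03116 = 0.004144 mol.
n(LiOH) added = 0.2549 x 0.01205 = 0.003072 mol, converting that many moles of HC3H5O3 to C3H5O3-.
Remaining n(HC3H5O3) = 0.001073 mol; n(C3H5O3-) = 0.003072 mol.
By Henderson-Hasselbalch, pH = pKa + log([A^-]/[HA]) = 3.85 + log(0.003072/0.001073) = 3.85 + (+0.46) = 4.31.

4.31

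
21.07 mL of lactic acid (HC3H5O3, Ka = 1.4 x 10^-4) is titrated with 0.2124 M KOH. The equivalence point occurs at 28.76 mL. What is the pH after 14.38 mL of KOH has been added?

3.85

14.38 mL is exactly half the equivalence volume (28.76/2), i.e. the half-equivalence point.
There, n(HA) = n(A^-), so pH = pKa = -log(1.4 x 10^-4) = 3.85.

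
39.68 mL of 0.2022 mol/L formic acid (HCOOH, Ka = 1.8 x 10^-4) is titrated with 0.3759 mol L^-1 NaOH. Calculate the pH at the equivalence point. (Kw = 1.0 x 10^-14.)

8.43

n(HCOOH) = 0.2022 x 0.03968 = 0.008023 mol; V(NaOH) at equivalence = 0.008023/0.3759 = 0.02134 L.
At equivalence all the acid is converted to HCOO-; total volume = 0.03968 + 0.02134 = 0.06102 L, so [HCOO-] = 0.008023/0.06102 = 0.1315 M.
Kb = Kw/Ka = 1.0e-14 / 1.8 x 10^-4 = 5.56e-11.
[OH^-] = sqrt(Kb x [HCOO-]) = sqrt(5.56e-11 x 0.1315) = 2.70e-6 M.
pOH = 5.57, so pH = 14.00 - 5.57 = 8.43.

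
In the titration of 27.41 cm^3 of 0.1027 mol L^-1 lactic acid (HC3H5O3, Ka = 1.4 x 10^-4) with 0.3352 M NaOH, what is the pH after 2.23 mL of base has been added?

3.41

Initial n(HC3H5O3) = 0.1027 x 0.02741 = 0.002815 mol.
n(NaOH) added = 0.3352 x 0.002230 = 0.0007475 mol, converting that many moles of HC3H5O3 to C3H5O3-.
Remaining n(HC3H5O3) = 0.002068 mol; n(C3H5O3-) = 0.0007475 mol.
By Henderson-Hasselbalch, pH = pKa + log([A^-]/[HA]) = 3.85 + log(0.0007475/0.002068) = 3.85 + (-0.44) = 3.41.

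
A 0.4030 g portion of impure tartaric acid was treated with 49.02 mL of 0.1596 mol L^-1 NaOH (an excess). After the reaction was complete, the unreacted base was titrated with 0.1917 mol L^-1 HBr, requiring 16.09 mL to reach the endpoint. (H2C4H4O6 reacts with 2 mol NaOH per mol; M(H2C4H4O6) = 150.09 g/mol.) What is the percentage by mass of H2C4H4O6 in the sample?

Total n(NaOH) added = 0.1596 x 0.04902 = 0.007824 mol.
n(HBr) used = 0.1917 x 0.01609 = 0.003084 mol, which equals the excess n(NaOH).
So n(NaOH) consumed by the sample = 0.007824 - 0.003084 = 0.004739 mol.
n(H2C4H4O6) = 0.004739 / 2 = 0.002370 mol.
mass H2C4H4O6 = 0.002370 x 150.09 = 0.3556 g, so %H2C4H4O6 = 0.3556/0.4030 x 100 = 88.3%.

88.3%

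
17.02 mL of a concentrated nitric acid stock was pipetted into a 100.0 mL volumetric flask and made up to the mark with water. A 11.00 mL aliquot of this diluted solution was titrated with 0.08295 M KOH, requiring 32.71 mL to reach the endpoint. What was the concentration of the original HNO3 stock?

n(KOH) = 0.08295 x 0.03271 = 0.002713 mol.
n(HNO3) in the aliquot = 0.002713 mol.
[diluted HNO3] = 0.002713 / 0.01100 = 0.2467 M.
Dilution factor = 100.0/17.02 = 5.875, so [stock] = 0.2467 x 5.875 = 1.45 M.

1.45 M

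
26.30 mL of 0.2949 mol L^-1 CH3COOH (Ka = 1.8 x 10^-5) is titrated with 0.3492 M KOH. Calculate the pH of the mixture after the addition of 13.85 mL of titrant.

Initial n(CH3COOH) = 0.2949 x 0.02630 = 0.007756 mol.
n(KOH) added = 0.3492 x 0.01385 = 0.004836 mol, converting that many moles of CH3COOH to CH3COO-.
Remaining n(CH3COOH) = 0.002919 mol; n(CH3COO-) = 0.004836 mol.
By Henderson-Hasselbalch, pH = pKa + log([A^-]/[HA]) = 4.74 + log(0.004836/0.002919) = 4.74 + (+0.22) = 4.96.

4.96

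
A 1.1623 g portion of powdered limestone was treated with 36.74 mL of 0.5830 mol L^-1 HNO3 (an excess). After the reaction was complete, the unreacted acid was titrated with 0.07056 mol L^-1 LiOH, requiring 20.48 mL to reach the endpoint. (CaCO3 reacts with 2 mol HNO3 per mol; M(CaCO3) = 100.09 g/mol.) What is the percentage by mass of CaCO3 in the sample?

86.0%

Total n(HNO3) added = 0.5830 x 0.03674 = 0.02142 mol.
n(LiOH) used = 0.07056 x 0.02048 = 0.001445 mol, which equals the excess n(HNO3).
So n(HNO3) consumed by the sample = 0.02142 - 0.001445 = 0.01997 mol.
n(CaCO3) = 0.01997 / 2 = 0.009987 mol.
mass CaCO3 = 0.009987 x 100.09 = 0.9996 g, so %CaCO3 = 0.9996/1.1623 x 100 = 86.0%.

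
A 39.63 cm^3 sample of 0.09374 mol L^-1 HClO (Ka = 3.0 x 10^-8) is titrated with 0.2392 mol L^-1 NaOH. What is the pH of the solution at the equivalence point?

10.18

n(HClO) = 0.09374 x 0.03963 = 0.003715 mol; V(NaOH) at equivalence = 0.003715/0.2392 = 0.01553 L.
At equivalence all the acid is converted to ClO-; total volume = 0.03963 + 0.01553 = 0.05516 L, so [ClO-] = 0.003715/0.05516 = 0.06735 M.
Kb = Kw/Ka = 1.0e-14 / 3.0 x 10^-8 = 3.33e-7.
[OH^-] = sqrt(Kb x [ClO-]) = sqrt(3.33e-7 x 0.06735) = 0.000150 M.
pOH = 3.82, so pH = 14.00 - 3.82 = 10.18.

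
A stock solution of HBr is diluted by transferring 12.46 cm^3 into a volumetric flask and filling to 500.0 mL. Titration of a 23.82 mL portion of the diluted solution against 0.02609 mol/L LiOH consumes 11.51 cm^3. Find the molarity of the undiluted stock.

n(LiOH) = 0.02609 x 0.01151 = 0.0003003 mol.
n(HBr) in the aliquot = 0.0003003 mol.
[diluted HBr] = 0.0003003 / 0.02382 = 0.01261 M.
Dilution factor = 500.0/12.46 = 40.13, so [stock] = 0.01261 x 40.13 = 0.506 M.

0.506 M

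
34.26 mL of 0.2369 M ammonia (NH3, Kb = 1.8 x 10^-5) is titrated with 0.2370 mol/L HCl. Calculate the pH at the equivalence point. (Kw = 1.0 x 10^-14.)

5.09

n(NH3) = 0.2369 x 0.03426 = 0.008116 mol; V(HCl) at equivalence = 0.008116/0.2370 = 0.03425 L.
At equivalence the base is fully converted to NH4+; total volume = 0.06851 L, so [NH4+] = 0.008116/0.06851 = 0.1185 M.
Ka(NH4+) = Kw/Kb = 1.0e-14 / 1.8 x 10^-5 = 5.56e-10.
[H^+] = sqrt(Ka x [NH4+]) = sqrt(5.56e-10 x 0.1185) = 8.11e-6 M.
pH = -log(8.11e-6) = 5.09.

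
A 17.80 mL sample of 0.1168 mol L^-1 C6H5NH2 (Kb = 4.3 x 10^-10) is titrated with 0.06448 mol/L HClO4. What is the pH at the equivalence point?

3.01

n(C6H5NH2) = 0.1168 x 0.01780 = 0.002079 mol; V(HClO4) at equivalence = 0.002079/0.06448 = 0.03224 L.
At equivalence the base is fully converted to C6H5NH3+; total volume = 0.05004 L, so [C6H5NH3+] = 0.002079/0.05004 = 0.04154 M.
Ka(C6H5NH3+) = Kw/Kb = 1.0e-14 / 4.3 x 10^-10 = 2.33e-5.
[H^+] = sqrt(Ka x [C6H5NH3+]) = sqrt(2.33e-5 x 0.04154) = 0.000983 M.
pH = -log(0.000983) = 3.01.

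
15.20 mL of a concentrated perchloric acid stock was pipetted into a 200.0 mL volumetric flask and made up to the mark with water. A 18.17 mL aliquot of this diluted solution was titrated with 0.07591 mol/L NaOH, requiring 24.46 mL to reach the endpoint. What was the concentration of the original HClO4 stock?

1.34 M

n(NaOH) = 0.07591 x 0.02446 = 0.001857 mol.
n(HClO4) in the aliquot = 0.001857 mol.
[diluted HClO4] = 0.001857 / 0.01817 = 0.1022 M.
Dilution factor = 200.0/15.20 = 13.16, so [stock] = 0.1022 x 13.16 = 1.34 M.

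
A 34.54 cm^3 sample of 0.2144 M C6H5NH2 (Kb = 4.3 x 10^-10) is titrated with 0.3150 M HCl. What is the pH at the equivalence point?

n(C6H5NH2) = 0.2144 x 0.03454 = 0.007405 mol; V(HCl) at equivalence = 0.007405/0.3150 = 0.02351 L.
At equivalence the base is fully converted to C6H5NH3+; total volume = 0.05805 L, so [C6H5NH3+] = 0.007405/0.05805 = 0.1276 M.
Ka(C6H5NH3+) = Kw/Kb = 1.0e-14 / 4.3 x 10^-10 = 2.33e-5.
[H^+] = sqrt(Ka x [C6H5NH3+]) = sqrt(2.33e-5 x 0.1276) = 0.00172 M.
pH = -log(0.00172) = 2.76.

2.76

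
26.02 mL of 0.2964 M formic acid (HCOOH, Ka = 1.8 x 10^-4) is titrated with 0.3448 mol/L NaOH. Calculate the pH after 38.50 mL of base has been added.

n(acid) = 0.2964 x 0.02602 = 0.007712 mol; n(NaOH) added = 0.3448 x 0.03850 = 0.01327 mol.
Base is in excess by 0.01327 - 0.007712 = 0.005562 mol in a total volume of 0.06452 L.
[OH^-] = 0.005562/0.06452 = 0.08621 M, so pOH = 1.06 and pH = 14.00 - 1.06 = 12.94.

12.94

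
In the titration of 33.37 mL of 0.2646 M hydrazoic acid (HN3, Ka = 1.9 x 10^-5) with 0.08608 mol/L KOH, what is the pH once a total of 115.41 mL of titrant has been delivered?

n(acid) = 0.2646 x 0.03337 = 0.008830 mol; n(KOH) added = 0.08608 x 0.1154 = 0.009934 mol.
Base is in excess by 0.009934 - 0.008830 = 0.001105 mol in a total volume of 0.1488 L.
[OH^-] = 0.001105/0.1488 = 0.007426 M, so pOH = 2.13 and pH = 14.00 - 2.13 = 11.87.

11.87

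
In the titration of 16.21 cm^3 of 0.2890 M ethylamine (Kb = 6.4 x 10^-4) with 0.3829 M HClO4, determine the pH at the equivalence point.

5.79

n(C2H5NH2) = 0.2890 x 0.01621 = 0.004685 mol; V(HClO4) at equivalence = 0.004685/0.3829 = 0.01223 L.
At equivalence the base is fully converted to C2H5NH3+; total volume = 0.02844 L, so [C2H5NH3+] = 0.004685/0.02844 = 0.1647 M.
Ka(C2H5NH3+) = Kw/Kb = 1.0e-14 / 6.4 x 10^-4 = 1.56e-11.
[H^+] = sqrt(Ka x [C2H5NH3+]) = sqrt(1.56e-11 x 0.1647) = 1.60e-6 M.
pH = -log(1.60e-6) = 5.79.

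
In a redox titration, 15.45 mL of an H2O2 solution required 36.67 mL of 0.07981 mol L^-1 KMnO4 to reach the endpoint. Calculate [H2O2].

n(KMnO4) = 0.07981 x 0.03667 = 0.002927 mol.
From the balanced equation, 2 mol KMnO4 reacts with 5 mol H2O2, so n(H2O2) = 0.002927 x 5/2 = 0.007317 mol.
[H2O2] = 0.007317 / 0.01545 L = 0.474 M.

0.474 M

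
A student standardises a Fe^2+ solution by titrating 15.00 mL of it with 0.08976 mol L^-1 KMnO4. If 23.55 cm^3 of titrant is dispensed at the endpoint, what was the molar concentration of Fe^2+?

0.705 M

n(KMnO4) = 0.08976 x 0.02355 = 0.002114 mol.
From the balanced equation, 1 mol KMnO4 reacts with 5 mol Fe^2+, so n(Fe^2+) = 0.002114 x 5/1 = 0.01057 mol.
[Fe^2+] = 0.01057 / 0.01500 L = 0.705 M.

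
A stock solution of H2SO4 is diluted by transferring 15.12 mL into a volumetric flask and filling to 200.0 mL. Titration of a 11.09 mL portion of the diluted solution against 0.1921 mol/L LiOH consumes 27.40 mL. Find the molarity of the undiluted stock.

n(LiOH) = 0.1921 x 0.02740 = 0.005264 mol.
n(H2SO4) in the aliquot = 0.005264 x 1/2 = 0.002632 mol.
[diluted H2SO4] = 0.002632 / 0.01109 = 0.2373 M.
Dilution factor = 200.0/15.12 = 13.23, so [stock] = 0.2373 x 13.23 = 3.14 M.

3.14 M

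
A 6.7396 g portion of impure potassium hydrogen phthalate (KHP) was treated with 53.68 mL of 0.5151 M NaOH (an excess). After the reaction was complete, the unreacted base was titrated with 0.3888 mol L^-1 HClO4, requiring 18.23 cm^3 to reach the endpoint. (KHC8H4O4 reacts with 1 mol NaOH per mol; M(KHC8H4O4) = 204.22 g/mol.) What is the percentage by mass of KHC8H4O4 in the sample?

62.3%

Total n(NaOH) added = 0.5151 x 0.05368 = 0.02765 mol.
n(HClO4) used = 0.3888 x 0.01823 = 0.007088 mol, which equals the excess n(NaOH).
So n(NaOH) consumed by the sample = 0.02765 - 0.007088 = 0.02056 mol.
n(KHC8H4O4) = 0.02056 / 1 = 0.02056 mol.
mass KHC8H4O4 = 0.02056 x 204.22 = 4.199 g, so %KHC8H4O4 = 4.199/6.7396 x 100 = 62.3%.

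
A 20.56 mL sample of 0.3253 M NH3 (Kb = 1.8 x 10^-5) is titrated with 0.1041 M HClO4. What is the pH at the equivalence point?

5.18

n(NH3) = 0.3253 x 0.02056 = 0.006688 mol; V(HClO4) at equivalence = 0.006688/0.1041 = 0.06425 L.
At equivalence the base is fully converted to NH4+; total volume = 0.08481 L, so [NH4+] = 0.006688/0.08481 = 0.07886 M.
Ka(NH4+) = Kw/Kb = 1.0e-14 / 1.8 x 10^-5 = 5.56e-10.
[H^+] = sqrt(Ka x [NH4+]) = sqrt(5.56e-10 x 0.07886) = 6.62e-6 M.
pH = -log(6.62e-6) = 5.18.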